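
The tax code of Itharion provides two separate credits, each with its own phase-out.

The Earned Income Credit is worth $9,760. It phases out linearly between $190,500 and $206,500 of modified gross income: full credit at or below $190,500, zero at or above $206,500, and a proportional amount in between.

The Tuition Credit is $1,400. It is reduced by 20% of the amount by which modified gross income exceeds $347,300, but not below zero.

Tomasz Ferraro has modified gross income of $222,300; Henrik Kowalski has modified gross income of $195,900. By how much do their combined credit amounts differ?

$6,466

Tomasz ($222,300): Earned Income Credit: $222,300 is at or above $206,500, so the credit is $0. Tuition Credit: $222,300 is at or below the $347,300 threshold, so the full $1,400 applies. total $0 + $1,400 = $1,400
Henrik ($195,900): Earned Income Credit: $195,900 is $5,400 into a $16,000 phase-out range, leaving 10,600/16,000 of the credit: $9,760 × 10,600/16,000 = $6,466. Tuition Credit: $195,900 is at or below the $347,300 threshold, so the full $1,400 applies. total $6,466 + $1,400 = $7,866
Difference: |$1,400 − $7,866| = $6,466.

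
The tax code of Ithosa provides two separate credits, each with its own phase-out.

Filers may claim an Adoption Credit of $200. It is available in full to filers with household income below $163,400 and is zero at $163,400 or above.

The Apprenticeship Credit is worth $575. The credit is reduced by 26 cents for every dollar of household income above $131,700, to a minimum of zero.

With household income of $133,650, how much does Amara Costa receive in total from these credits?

$268

Adoption Credit: $133,650 is below the $163,400 cutoff, so the full $200 applies.
Apprenticeship Credit: 26% of the $1,950 excess over $131,700 is $507; credit = $575 − $507 = $68.
Total: $200 + $68 = $268.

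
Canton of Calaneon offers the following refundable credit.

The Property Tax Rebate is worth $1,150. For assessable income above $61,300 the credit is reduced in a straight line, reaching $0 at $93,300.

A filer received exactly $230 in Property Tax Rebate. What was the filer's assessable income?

$86,900

$230 is 230/1,150 of the full $1,150, so 920/1,150 of the $32,000 range has been used: income = $61,300 + $32,000 × 920/1,150 = $86,900.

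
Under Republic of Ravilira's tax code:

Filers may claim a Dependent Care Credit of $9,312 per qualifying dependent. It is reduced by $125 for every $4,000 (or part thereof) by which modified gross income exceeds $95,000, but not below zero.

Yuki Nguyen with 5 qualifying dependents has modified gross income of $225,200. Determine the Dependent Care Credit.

Dependent Care Credit: base = 5 × $9,312 = $46,560. income exceeds $95,000 by $130,200, which is 33 full-or-partial $4,000 increments; reduction = 33 × $125 = $4,125, leaving $42,435.

$42,435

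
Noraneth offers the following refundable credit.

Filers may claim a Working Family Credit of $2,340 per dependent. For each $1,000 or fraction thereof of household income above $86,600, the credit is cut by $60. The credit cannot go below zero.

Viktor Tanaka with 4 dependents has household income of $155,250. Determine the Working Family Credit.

Working Family Credit: base = 4 × $2,340 = $9,360. income exceeds $86,600 by $68,650, which is 69 full-or-partial $1,000 increments; reduction = 69 × $60 = $4,140, leaving $5,220.

$5,220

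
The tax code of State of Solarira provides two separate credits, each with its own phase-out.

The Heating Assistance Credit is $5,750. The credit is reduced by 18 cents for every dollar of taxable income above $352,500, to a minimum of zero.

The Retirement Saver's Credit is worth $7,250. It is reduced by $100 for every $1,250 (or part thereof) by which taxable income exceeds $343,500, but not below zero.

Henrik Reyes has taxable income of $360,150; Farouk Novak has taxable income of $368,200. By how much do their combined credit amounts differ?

$2,049

Henrik ($360,150): Heating Assistance Credit: 18% of the $7,650 excess over $352,500 is $1,377; credit = $5,750 − $1,377 = $4,373. Retirement Saver's Credit: income exceeds $343,500 by $16,650, which is 14 full-or-partial $1,250 increments; reduction = 14 × $100 = $1,400, leaving $5,850. total $4,373 + $5,850 = $10,223
Farouk ($368,200): Heating Assistance Credit: 18% of the $15,700 excess over $352,500 is $2,826; credit = $5,750 − $2,826 = $2,924. Retirement Saver's Credit: income exceeds $343,500 by $24,700, which is 20 full-or-partial $1,250 increments; reduction = 20 × $100 = $2,000, leaving $5,250. total $2,924 + $5,250 = $8,174
Difference: |$10,223 − $8,174| = $2,049.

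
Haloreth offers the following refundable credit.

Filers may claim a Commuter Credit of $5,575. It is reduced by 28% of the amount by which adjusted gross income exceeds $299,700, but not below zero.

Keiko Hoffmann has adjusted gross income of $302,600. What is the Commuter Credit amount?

Commuter Credit: 28% of the $2,900 excess over $299,700 is $812; credit = $5,575 − $812 = $4,763.

$4,763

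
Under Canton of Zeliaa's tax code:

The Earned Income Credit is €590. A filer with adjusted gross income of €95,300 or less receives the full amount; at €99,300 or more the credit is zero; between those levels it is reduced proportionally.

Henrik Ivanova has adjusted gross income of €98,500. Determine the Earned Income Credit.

€118

Earned Income Credit: €98,500 is €3,200 into a €4,000 phase-out range, leaving 800/4,000 of the credit: €590 × 800/4,000 = €118.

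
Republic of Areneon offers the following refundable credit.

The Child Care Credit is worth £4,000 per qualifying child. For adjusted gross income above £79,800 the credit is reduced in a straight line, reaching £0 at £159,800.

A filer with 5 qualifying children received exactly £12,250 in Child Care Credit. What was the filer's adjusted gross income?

£110,800

Full credit = 5 × £4,000 = £20,000.
£12,250 is 12,250/20,000 of the full £20,000, so 7,750/20,000 of the £80,000 range has been used: income = £79,800 + £80,000 × 7,750/20,000 = £110,800.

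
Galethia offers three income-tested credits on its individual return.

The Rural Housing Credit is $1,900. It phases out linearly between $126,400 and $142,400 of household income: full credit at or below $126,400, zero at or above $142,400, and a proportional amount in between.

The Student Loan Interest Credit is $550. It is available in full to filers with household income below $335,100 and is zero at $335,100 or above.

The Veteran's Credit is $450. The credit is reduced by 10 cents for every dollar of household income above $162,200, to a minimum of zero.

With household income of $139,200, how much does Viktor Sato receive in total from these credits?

Rural Housing Credit: $139,200 is $12,800 into a $16,000 phase-out range, leaving 3,200/16,000 of the credit: $1,900 × 3,200/16,000 = $380.
Student Loan Interest Credit: $139,200 is below the $335,100 cutoff, so the full $550 applies.
Veteran's Credit: $139,200 is at or below the $162,200 threshold, so the full $450 applies.
Total: $380 + $550 + $450 = $1,380.

$1,380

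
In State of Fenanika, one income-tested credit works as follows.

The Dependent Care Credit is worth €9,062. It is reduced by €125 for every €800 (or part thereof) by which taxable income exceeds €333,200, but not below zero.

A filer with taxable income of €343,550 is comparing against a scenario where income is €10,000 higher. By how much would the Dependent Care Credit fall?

€1,625

At €343,550 — income exceeds €333,200 by €10,350, which is 13 full-or-partial €800 increments; reduction = 13 × €125 = €1,625, leaving €7,437.
At €353,550 — income exceeds €333,200 by €20,350, which is 26 full-or-partial €800 increments; reduction = 26 × €125 = €3,250, leaving €5,812.
Lost: €7,437 − €5,812 = €1,625.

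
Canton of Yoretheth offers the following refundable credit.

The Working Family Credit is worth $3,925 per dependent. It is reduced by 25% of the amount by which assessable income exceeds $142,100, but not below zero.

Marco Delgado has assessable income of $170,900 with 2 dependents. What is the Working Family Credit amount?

$650

Working Family Credit: base = 2 × $3,925 = $7,850. 25% of the $28,800 excess over $142,100 is $7,200; credit = $7,850 − $7,200 = $650.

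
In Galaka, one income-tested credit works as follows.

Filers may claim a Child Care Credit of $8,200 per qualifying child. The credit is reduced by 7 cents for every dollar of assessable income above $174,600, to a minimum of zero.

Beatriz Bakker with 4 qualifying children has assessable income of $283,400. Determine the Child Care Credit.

Child Care Credit: base = 4 × $8,200 = $32,800. 7% of the $108,800 excess over $174,600 is $7,616; credit = $32,800 − $7,616 = $25,184.

$25,184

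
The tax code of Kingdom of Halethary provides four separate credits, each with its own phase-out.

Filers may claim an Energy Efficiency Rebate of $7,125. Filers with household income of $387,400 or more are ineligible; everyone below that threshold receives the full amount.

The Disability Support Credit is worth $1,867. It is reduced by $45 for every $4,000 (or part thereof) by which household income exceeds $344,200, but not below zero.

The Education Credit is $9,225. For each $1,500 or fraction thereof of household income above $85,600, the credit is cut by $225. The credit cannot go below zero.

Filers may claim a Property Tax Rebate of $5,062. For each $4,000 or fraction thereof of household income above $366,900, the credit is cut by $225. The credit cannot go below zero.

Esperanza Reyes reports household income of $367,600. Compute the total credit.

Energy Efficiency Rebate: $367,600 is below the $387,400 cutoff, so the full $7,125 applies.
Disability Support Credit: income exceeds $344,200 by $23,400, which is 6 full-or-partial $4,000 increments; reduction = 6 × $45 = $270, leaving $1,597.
Education Credit: income exceeds $85,600 by $282,000 → 188 increments × $225 = $42,300 ≥ base, so the credit is $0.
Property Tax Rebate: income exceeds $366,900 by $700, which is 1 full-or-partial $4,000 increment; reduction = 1 × $225 = $225, leaving $4,837.
Total: $7,125 + $1,597 + $0 + $4,837 = $13,559.

$13,559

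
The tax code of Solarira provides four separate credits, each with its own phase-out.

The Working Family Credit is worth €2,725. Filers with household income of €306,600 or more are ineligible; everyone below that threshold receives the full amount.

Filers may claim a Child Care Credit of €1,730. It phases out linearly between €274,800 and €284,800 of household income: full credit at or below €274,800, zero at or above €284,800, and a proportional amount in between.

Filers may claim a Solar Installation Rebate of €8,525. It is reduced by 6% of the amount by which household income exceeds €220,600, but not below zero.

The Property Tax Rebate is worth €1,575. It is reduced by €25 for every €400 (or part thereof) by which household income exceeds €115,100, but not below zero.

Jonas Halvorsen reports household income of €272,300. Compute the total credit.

Working Family Credit: €272,300 is below the €306,600 cutoff, so the full €2,725 applies.
Child Care Credit: €272,300 is at or below the €274,800 threshold, so the full €1,730 applies.
Solar Installation Rebate: 6% of the €51,700 excess over €220,600 is €3,102; credit = €8,525 − €3,102 = €5,423.
Property Tax Rebate: income exceeds €115,100 by €157,200 → 393 increments × €25 = €9,825 ≥ base, so the credit is €0.
Total: €2,725 + €1,730 + €5,423 + €0 = €9,878.

€9,878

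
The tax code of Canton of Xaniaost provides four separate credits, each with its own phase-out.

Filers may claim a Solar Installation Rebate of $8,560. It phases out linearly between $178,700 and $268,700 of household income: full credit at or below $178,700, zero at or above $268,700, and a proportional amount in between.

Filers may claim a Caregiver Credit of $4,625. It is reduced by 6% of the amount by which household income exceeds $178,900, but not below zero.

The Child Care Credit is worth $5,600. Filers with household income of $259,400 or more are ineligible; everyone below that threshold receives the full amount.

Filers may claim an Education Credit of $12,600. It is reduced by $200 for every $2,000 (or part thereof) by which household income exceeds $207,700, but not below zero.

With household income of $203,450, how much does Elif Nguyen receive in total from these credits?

Solar Installation Rebate: $203,450 is $24,750 into a $90,000 phase-out range, leaving 65,250/90,000 of the credit: $8,560 × 65,250/90,000 = $6,206.
Caregiver Credit: 6% of the $24,550 excess over $178,900 is $1,473; credit = $4,625 − $1,473 = $3,152.
Child Care Credit: $203,450 is below the $259,400 cutoff, so the full $5,600 applies.
Education Credit: $203,450 is at or below the $207,700 threshold, so the full $12,600 applies.
Total: $6,206 + $3,152 + $5,600 + $12,600 = $27,558.

$27,558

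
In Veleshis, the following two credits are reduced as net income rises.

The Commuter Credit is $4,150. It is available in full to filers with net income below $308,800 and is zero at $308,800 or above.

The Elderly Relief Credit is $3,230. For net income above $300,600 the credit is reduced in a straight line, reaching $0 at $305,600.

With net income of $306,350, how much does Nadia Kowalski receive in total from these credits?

Commuter Credit: $306,350 is below the $308,800 cutoff, so the full $4,150 applies.
Elderly Relief Credit: $306,350 is at or above $305,600, so the credit is $0.
Total: $4,150 + $0 = $4,150.

$4,150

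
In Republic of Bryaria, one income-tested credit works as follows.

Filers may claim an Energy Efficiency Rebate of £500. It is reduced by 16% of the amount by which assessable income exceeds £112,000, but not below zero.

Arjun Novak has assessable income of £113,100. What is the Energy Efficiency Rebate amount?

Energy Efficiency Rebate: 16% of the £1,100 excess over £112,000 is £176; credit = £500 − £176 = £324.

£324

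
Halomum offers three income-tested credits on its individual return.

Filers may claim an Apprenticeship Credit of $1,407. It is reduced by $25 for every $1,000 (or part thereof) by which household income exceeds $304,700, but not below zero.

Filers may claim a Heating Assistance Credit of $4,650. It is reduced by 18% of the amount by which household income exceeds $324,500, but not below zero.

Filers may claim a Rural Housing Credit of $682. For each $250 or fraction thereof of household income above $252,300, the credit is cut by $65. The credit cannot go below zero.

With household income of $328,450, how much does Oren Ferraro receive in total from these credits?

Apprenticeship Credit: income exceeds $304,700 by $23,750, which is 24 full-or-partial $1,000 increments; reduction = 24 × $25 = $600, leaving $807.
Heating Assistance Credit: 18% of the $3,950 excess over $324,500 is $711; credit = $4,650 − $711 = $3,939.
Rural Housing Credit: income exceeds $252,300 by $76,150 → 305 increments × $65 = $19,825 ≥ base, so the credit is $0.
Total: $807 + $3,939 + $0 = $4,746.

$4,746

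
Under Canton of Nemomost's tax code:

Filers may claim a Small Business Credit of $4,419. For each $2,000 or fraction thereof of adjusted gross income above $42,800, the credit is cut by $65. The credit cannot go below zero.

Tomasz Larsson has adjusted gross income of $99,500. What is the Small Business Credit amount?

Small Business Credit: income exceeds $42,800 by $56,700, which is 29 full-or-partial $2,000 increments; reduction = 29 × $65 = $1,885, leaving $2,534.

$2,534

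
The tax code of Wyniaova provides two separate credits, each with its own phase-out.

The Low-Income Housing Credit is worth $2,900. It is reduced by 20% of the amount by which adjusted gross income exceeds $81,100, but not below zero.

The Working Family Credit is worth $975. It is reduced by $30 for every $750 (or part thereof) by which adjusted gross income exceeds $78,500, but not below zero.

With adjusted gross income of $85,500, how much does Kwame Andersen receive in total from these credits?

Low-Income Housing Credit: 20% of the $4,400 excess over $81,100 is $880; credit = $2,900 − $880 = $2,020.
Working Family Credit: income exceeds $78,500 by $7,000, which is 10 full-or-partial $750 increments; reduction = 10 × $30 = $300, leaving $675.
Total: $2,020 + $675 = $2,695.

$2,695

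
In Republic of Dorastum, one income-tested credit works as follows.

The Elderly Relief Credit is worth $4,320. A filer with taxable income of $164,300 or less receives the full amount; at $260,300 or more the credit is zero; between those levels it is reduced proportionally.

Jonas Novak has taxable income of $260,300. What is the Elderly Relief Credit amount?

$0

Elderly Relief Credit: $260,300 is at or above $260,300, so the credit is $0.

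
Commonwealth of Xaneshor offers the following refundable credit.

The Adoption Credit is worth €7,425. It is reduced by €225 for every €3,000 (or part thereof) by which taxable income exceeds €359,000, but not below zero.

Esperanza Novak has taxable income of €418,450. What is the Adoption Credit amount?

€2,925

Adoption Credit: income exceeds €359,000 by €59,450, which is 20 full-or-partial €3,000 increments; reduction = 20 × €225 = €4,500, leaving €2,925.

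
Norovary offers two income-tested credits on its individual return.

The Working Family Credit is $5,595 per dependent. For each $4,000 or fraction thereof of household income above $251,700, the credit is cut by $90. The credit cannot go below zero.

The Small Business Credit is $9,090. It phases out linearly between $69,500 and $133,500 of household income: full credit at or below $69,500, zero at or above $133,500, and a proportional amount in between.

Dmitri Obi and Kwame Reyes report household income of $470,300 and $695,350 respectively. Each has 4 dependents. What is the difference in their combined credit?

$5,040

Dmitri ($470,300): Working Family Credit: base = 4 × $5,595 = $22,380. income exceeds $251,700 by $218,600, which is 55 full-or-partial $4,000 increments; reduction = 55 × $90 = $4,950, leaving $17,430. Small Business Credit: $470,300 is at or above $133,500, so the credit is $0. total $17,430 + $0 = $17,430
Kwame ($695,350): Working Family Credit: base = 4 × $5,595 = $22,380. income exceeds $251,700 by $443,650, which is 111 full-or-partial $4,000 increments; reduction = 111 × $90 = $9,990, leaving $12,390. Small Business Credit: $695,350 is at or above $133,500, so the credit is $0. total $12,390 + $0 = $12,390
Difference: |$17,430 − $12,390| = $5,040.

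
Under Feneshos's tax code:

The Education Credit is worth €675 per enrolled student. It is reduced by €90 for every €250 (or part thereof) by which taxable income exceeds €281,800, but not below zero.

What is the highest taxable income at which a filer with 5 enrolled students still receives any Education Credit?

Full credit = 5 × €675 = €3,375.
After 37 increments the reduction is 37 × €90 = €3,330, leaving €45; one more increment wipes it out. Increment 37 ends at excess 37 × €250 = €9,250, so the highest qualifying income is €281,800 + €9,250 = €291,050.

€291,050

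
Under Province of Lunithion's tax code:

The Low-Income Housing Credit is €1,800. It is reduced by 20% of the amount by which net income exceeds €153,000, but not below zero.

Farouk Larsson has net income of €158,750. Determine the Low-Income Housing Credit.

Low-Income Housing Credit: 20% of the €5,750 excess over €153,000 is €1,150; credit = €1,800 − €1,150 = €650.

€650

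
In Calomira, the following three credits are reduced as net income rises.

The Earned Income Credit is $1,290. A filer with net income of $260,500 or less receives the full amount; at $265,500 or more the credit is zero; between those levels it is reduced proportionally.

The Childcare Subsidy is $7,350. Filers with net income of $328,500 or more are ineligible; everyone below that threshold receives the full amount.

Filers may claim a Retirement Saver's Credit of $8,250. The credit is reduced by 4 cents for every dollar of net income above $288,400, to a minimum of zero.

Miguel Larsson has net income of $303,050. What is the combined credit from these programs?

$15,014

Earned Income Credit: $303,050 is at or above $265,500, so the credit is $0.
Childcare Subsidy: $303,050 is below the $328,500 cutoff, so the full $7,350 applies.
Retirement Saver's Credit: 4% of the $14,650 excess over $288,400 is $586; credit = $8,250 − $586 = $7,664.
Total: $0 + $7,350 + $7,664 = $15,014.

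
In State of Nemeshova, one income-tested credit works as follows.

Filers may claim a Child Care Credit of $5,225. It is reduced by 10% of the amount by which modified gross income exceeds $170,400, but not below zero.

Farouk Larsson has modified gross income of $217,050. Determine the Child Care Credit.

$560

Child Care Credit: 10% of the $46,650 excess over $170,400 is $4,665; credit = $5,225 − $4,665 = $560.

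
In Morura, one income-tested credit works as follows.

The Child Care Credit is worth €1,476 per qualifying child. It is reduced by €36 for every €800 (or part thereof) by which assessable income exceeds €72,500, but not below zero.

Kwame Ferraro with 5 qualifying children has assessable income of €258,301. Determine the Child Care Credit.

€0

Child Care Credit: base = 5 × €1,476 = €7,380. income exceeds €72,500 by €185,801 → 233 increments × €36 = €8,388 ≥ base, so the credit is €0.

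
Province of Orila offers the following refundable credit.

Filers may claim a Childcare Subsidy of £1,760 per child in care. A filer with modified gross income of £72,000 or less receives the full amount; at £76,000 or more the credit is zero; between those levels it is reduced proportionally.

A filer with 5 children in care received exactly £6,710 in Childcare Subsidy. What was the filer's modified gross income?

£72,950

Full credit = 5 × £1,760 = £8,800.
£6,710 is 6,710/8,800 of the full £8,800, so 2,090/8,800 of the £4,000 range has been used: income = £72,000 + £4,000 × 2,090/8,800 = £72,950.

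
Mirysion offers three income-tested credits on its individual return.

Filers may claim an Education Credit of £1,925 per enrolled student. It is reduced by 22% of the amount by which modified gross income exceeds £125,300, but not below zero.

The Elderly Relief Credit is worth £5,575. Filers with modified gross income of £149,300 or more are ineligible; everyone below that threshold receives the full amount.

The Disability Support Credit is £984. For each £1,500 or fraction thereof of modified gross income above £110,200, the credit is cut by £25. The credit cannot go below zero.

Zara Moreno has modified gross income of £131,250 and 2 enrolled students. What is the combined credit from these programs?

£8,725

Education Credit: base = 2 × £1,925 = £3,850. 22% of the £5,950 excess over £125,300 is £1,309; credit = £3,850 − £1,309 = £2,541.
Elderly Relief Credit: £131,250 is below the £149,300 cutoff, so the full £5,575 applies.
Disability Support Credit: income exceeds £110,200 by £21,050, which is 15 full-or-partial £1,500 increments; reduction = 15 × £25 = £375, leaving £609.
Total: £2,541 + £5,575 + £609 = £8,725.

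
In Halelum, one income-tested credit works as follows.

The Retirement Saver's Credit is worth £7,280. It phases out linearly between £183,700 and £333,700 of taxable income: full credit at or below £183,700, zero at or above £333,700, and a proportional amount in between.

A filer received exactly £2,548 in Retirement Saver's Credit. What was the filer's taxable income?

£281,200

£2,548 is 2,548/7,280 of the full £7,280, so 4,732/7,280 of the £150,000 range has been used: income = £183,700 + £150,000 × 4,732/7,280 = £281,200.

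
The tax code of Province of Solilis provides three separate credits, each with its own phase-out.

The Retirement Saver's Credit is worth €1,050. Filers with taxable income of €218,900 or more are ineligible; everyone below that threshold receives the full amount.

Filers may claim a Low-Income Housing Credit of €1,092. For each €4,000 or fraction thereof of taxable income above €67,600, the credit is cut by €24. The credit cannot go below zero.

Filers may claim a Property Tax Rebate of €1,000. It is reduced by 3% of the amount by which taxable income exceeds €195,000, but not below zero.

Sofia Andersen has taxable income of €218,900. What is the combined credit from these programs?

€463

Retirement Saver's Credit: €218,900 meets or exceeds the €218,900 cutoff, so the credit is €0.
Low-Income Housing Credit: income exceeds €67,600 by €151,300, which is 38 full-or-partial €4,000 increments; reduction = 38 × €24 = €912, leaving €180.
Property Tax Rebate: 3% of the €23,900 excess over €195,000 is €717; credit = €1,000 − €717 = €283.
Total: €0 + €180 + €283 = €463.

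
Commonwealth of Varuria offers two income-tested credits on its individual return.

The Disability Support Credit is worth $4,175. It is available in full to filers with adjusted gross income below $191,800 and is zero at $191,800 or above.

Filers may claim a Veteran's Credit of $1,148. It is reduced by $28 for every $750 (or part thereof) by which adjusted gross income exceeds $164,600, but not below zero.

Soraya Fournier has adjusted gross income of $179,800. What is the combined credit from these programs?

$4,735

Disability Support Credit: $179,800 is below the $191,800 cutoff, so the full $4,175 applies.
Veteran's Credit: income exceeds $164,600 by $15,200, which is 21 full-or-partial $750 increments; reduction = 21 × $28 = $588, leaving $560.
Total: $4,175 + $560 = $4,735.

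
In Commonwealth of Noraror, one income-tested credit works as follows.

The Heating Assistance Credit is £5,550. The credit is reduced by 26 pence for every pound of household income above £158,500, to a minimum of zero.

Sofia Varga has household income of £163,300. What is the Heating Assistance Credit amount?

Heating Assistance Credit: 26% of the £4,800 excess over £158,500 is £1,248; credit = £5,550 − £1,248 = £4,302.

£4,302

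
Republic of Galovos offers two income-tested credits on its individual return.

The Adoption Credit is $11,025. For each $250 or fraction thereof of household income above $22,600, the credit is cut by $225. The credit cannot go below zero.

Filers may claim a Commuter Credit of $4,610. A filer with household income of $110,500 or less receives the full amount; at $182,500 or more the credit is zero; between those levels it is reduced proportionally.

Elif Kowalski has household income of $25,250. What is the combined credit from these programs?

$13,160

Adoption Credit: income exceeds $22,600 by $2,650, which is 11 full-or-partial $250 increments; reduction = 11 × $225 = $2,475, leaving $8,550.
Commuter Credit: $25,250 is at or below the $110,500 threshold, so the full $4,610 applies.
Total: $8,550 + $4,610 = $13,160.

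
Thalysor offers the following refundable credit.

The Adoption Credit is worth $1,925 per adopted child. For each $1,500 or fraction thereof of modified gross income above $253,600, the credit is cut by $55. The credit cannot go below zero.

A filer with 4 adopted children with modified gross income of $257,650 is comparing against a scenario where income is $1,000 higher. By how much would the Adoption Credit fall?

$55

At $257,650 — base = 4 × $1,925 = $7,700. income exceeds $253,600 by $4,050, which is 3 full-or-partial $1,500 increments; reduction = 3 × $55 = $165, leaving $7,535.
At $258,650 — base = 4 × $1,925 = $7,700. income exceeds $253,600 by $5,050, which is 4 full-or-partial $1,500 increments; reduction = 4 × $55 = $220, leaving $7,480.
Lost: $7,535 − $7,480 = $55.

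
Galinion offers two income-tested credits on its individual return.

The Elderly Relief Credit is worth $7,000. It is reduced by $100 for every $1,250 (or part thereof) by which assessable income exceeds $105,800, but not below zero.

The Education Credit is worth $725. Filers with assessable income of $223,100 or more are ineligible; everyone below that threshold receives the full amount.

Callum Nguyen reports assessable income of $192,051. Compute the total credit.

Elderly Relief Credit: income exceeds $105,800 by $86,251 → 70 increments × $100 = $7,000 ≥ base, so the credit is $0.
Education Credit: $192,051 is below the $223,100 cutoff, so the full $725 applies.
Total: $0 + $725 = $725.

$725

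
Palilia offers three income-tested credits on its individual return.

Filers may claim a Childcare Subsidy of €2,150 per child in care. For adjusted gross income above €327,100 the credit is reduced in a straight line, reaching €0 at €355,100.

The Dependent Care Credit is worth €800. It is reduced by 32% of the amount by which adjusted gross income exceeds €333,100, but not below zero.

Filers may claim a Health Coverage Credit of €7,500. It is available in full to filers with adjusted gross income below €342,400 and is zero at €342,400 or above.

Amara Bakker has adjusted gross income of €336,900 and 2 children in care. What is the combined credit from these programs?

€10,295

Childcare Subsidy: base = 2 × €2,150 = €4,300. €336,900 is €9,800 into a €28,000 phase-out range, leaving 18,200/28,000 of the credit: €4,300 × 18,200/28,000 = €2,795.
Dependent Care Credit: 32% of the €3,800 excess over €333,100 is €1,216 ≥ base, so the credit is €0.
Health Coverage Credit: €336,900 is below the €342,400 cutoff, so the full €7,500 applies.
Total: €2,795 + €0 + €7,500 = €10,295.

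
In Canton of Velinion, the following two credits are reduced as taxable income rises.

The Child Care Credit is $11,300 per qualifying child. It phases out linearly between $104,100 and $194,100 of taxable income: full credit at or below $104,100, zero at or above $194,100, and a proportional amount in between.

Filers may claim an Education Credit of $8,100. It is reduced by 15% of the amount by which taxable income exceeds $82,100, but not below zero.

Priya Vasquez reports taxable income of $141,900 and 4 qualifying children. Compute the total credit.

Child Care Credit: base = 4 × $11,300 = $45,200. $141,900 is $37,800 into a $90,000 phase-out range, leaving 52,200/90,000 of the credit: $45,200 × 52,200/90,000 = $26,216.
Education Credit: 15% of the $59,800 excess over $82,100 is $8,970 ≥ base, so the credit is $0.
Total: $26,216 + $0 = $26,216.

$26,216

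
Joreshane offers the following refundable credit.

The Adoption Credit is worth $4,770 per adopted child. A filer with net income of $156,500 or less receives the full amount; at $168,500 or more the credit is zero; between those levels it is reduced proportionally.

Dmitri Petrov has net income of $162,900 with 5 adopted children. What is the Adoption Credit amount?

Adoption Credit: base = 5 × $4,770 = $23,850. $162,900 is $6,400 into a $12,000 phase-out range, leaving 5,600/12,000 of the credit: $23,850 × 5,600/12,000 = $11,130.

$11,130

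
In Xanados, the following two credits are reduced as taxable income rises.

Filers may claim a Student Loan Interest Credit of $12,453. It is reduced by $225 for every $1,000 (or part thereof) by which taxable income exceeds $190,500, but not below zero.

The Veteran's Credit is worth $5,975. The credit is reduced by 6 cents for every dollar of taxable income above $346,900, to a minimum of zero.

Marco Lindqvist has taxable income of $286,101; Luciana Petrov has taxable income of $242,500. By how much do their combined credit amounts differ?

Marco ($286,101): Student Loan Interest Credit: income exceeds $190,500 by $95,601 → 96 increments × $225 = $21,600 ≥ base, so the credit is $0. Veteran's Credit: $286,101 is at or below the $346,900 threshold, so the full $5,975 applies. total $0 + $5,975 = $5,975
Luciana ($242,500): Student Loan Interest Credit: income exceeds $190,500 by $52,000, which is 52 full-or-partial $1,000 increments; reduction = 52 × $225 = $11,700, leaving $753. Veteran's Credit: $242,500 is at or below the $346,900 threshold, so the full $5,975 applies. total $753 + $5,975 = $6,728
Difference: |$5,975 − $6,728| = $753.

$753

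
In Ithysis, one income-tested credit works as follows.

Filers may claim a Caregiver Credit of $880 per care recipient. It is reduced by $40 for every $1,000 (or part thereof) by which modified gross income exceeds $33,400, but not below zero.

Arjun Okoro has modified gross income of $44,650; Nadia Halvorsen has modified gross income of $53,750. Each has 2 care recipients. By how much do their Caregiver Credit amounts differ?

$360

Arjun ($44,650): Caregiver Credit: base = 2 × $880 = $1,760. income exceeds $33,400 by $11,250, which is 12 full-or-partial $1,000 increments; reduction = 12 × $40 = $480, leaving $1,280.
Nadia ($53,750): Caregiver Credit: base = 2 × $880 = $1,760. income exceeds $33,400 by $20,350, which is 21 full-or-partial $1,000 increments; reduction = 21 × $40 = $840, leaving $920.
Difference: |$1,280 − $920| = $360.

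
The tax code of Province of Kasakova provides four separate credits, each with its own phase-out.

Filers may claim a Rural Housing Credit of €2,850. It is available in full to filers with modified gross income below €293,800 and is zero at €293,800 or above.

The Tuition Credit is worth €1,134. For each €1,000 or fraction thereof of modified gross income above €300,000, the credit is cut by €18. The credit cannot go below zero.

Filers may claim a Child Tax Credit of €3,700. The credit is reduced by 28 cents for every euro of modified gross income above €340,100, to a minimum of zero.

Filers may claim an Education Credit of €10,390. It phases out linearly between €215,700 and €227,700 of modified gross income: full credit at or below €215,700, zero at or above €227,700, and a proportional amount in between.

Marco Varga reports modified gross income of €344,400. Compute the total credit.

Rural Housing Credit: €344,400 meets or exceeds the €293,800 cutoff, so the credit is €0.
Tuition Credit: income exceeds €300,000 by €44,400, which is 45 full-or-partial €1,000 increments; reduction = 45 × €18 = €810, leaving €324.
Child Tax Credit: 28% of the €4,300 excess over €340,100 is €1,204; credit = €3,700 − €1,204 = €2,496.
Education Credit: €344,400 is at or above €227,700, so the credit is €0.
Total: €0 + €324 + €2,496 + €0 = €2,820.

€2,820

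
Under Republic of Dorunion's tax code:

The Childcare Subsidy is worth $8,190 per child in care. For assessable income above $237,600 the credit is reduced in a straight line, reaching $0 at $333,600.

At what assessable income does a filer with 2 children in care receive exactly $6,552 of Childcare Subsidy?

$295,200

Full credit = 2 × $8,190 = $16,380.
$6,552 is 6,552/16,380 of the full $16,380, so 9,828/16,380 of the $96,000 range has been used: income = $237,600 + $96,000 × 9,828/16,380 = $295,200.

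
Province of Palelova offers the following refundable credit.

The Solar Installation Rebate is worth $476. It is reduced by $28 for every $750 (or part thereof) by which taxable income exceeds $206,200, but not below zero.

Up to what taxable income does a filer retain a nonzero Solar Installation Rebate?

After 16 increments the reduction is 16 × $28 = $448, leaving $28; one more increment wipes it out. Increment 16 ends at excess 16 × $750 = $12,000, so the highest qualifying income is $206,200 + $12,000 = $218,200.

$218,200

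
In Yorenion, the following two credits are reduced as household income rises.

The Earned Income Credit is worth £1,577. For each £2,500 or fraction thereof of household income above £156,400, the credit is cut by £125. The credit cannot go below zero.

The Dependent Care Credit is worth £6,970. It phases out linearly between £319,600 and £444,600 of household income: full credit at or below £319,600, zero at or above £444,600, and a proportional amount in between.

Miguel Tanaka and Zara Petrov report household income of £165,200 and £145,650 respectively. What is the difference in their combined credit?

£500

Miguel (£165,200): Earned Income Credit: income exceeds £156,400 by £8,800, which is 4 full-or-partial £2,500 increments; reduction = 4 × £125 = £500, leaving £1,077. Dependent Care Credit: £165,200 is at or below the £319,600 threshold, so the full £6,970 applies. total £1,077 + £6,970 = £8,047
Zara (£145,650): Earned Income Credit: £145,650 is at or below the £156,400 threshold, so the full £1,577 applies. Dependent Care Credit: £145,650 is at or below the £319,600 threshold, so the full £6,970 applies. total £1,577 + £6,970 = £8,547
Difference: |£8,047 − £8,547| = £500.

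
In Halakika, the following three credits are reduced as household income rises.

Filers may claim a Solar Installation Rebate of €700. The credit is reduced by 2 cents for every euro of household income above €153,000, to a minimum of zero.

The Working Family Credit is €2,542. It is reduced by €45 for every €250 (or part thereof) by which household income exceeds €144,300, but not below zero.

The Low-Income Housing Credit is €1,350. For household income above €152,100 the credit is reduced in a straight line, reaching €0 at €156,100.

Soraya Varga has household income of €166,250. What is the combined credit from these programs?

Solar Installation Rebate: 2% of the €13,250 excess over €153,000 is €265; credit = €700 − €265 = €435.
Working Family Credit: income exceeds €144,300 by €21,950 → 88 increments × €45 = €3,960 ≥ base, so the credit is €0.
Low-Income Housing Credit: €166,250 is at or above €156,100, so the credit is €0.
Total: €435 + €0 + €0 = €435.

€435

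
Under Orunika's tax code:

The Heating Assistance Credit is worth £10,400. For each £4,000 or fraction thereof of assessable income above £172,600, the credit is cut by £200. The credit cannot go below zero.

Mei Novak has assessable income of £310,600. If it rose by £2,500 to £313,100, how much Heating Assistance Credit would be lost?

At £310,600 — income exceeds £172,600 by £138,000, which is 35 full-or-partial £4,000 increments; reduction = 35 × £200 = £7,000, leaving £3,400.
At £313,100 — income exceeds £172,600 by £140,500, which is 36 full-or-partial £4,000 increments; reduction = 36 × £200 = £7,200, leaving £3,200.
Lost: £3,400 − £3,200 = £200.

£200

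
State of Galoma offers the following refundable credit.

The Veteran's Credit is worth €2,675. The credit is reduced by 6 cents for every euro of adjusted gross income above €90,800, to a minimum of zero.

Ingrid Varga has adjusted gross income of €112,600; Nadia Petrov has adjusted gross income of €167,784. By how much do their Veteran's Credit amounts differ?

Ingrid (€112,600): Veteran's Credit: 6% of the €21,800 excess over €90,800 is €1,308; credit = €2,675 − €1,308 = €1,367.
Nadia (€167,784): Veteran's Credit: 6% of the €76,984 excess over €90,800 is €4,619.04 ≥ base, so the credit is €0.
Difference: |€1,367 − €0| = €1,367.

€1,367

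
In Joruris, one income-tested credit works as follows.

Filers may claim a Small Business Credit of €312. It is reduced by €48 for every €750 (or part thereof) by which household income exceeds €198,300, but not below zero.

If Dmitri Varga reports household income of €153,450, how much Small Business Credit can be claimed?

€312

Small Business Credit: €153,450 is at or below the €198,300 threshold, so the full €312 applies.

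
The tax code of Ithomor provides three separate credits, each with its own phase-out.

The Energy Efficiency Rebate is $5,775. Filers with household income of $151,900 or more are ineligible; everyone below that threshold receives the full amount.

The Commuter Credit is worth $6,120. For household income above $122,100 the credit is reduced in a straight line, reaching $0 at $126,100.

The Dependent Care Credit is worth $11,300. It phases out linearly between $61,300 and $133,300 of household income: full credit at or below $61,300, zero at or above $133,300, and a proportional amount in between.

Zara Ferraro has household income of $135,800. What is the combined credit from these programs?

$5,775

Energy Efficiency Rebate: $135,800 is below the $151,900 cutoff, so the full $5,775 applies.
Commuter Credit: $135,800 is at or above $126,100, so the credit is $0.
Dependent Care Credit: $135,800 is at or above $133,300, so the credit is $0.
Total: $5,775 + $0 + $0 = $5,775.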